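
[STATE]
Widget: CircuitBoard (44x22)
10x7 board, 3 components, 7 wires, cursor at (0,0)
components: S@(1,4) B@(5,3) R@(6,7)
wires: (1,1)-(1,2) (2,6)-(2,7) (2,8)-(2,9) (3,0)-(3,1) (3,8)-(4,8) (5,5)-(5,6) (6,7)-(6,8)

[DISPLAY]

   0 1 2 3 4 5 6 7 8 9                      
0  [.]                                      
                                            
1       · ─ ·       S                       
                                            
2                           · ─ ·   · ─ ·   
                                            
3   · ─ ·                           ·       
                                    │       
4                                   ·       
                                            
5               B       · ─ ·               
                                            
6                               R ─ ·       
Cursor: (0,0)                               
                                            
                                            
                                            
                                            
                                            
                                            
                                            


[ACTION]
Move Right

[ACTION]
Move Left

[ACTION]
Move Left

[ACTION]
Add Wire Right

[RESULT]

   0 1 2 3 4 5 6 7 8 9                      
0  [.]─ ·                                   
                                            
1       · ─ ·       S                       
                                            
2                           · ─ ·   · ─ ·   
                                            
3   · ─ ·                           ·       
                                    │       
4                                   ·       
                                            
5               B       · ─ ·               
                                            
6                               R ─ ·       
Cursor: (0,0)                               
                                            
                                            
                                            
                                            
                                            
                                            
                                            


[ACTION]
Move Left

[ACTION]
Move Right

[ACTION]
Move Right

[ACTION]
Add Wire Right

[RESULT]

   0 1 2 3 4 5 6 7 8 9                      
0   · ─ ·  [.]─ ·                           
                                            
1       · ─ ·       S                       
                                            
2                           · ─ ·   · ─ ·   
                                            
3   · ─ ·                           ·       
                                    │       
4                                   ·       
                                            
5               B       · ─ ·               
                                            
6                               R ─ ·       
Cursor: (0,2)                               
                                            
                                            
                                            
                                            
                                            
                                            
                                            


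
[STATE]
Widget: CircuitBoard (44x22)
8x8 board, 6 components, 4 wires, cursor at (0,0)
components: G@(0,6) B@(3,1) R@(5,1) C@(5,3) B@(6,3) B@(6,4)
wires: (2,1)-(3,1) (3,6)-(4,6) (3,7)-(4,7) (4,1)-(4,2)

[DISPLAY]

   0 1 2 3 4 5 6 7                          
0  [.]                      G               
                                            
1                                           
                                            
2       ·                                   
        │                                   
3       B                   ·   ·           
                            │   │           
4       · ─ ·               ·   ·           
                                            
5       R       C                           
                                            
6               B   B                       
                                            
7                                           
Cursor: (0,0)                               
                                            
                                            
                                            
                                            
                                            


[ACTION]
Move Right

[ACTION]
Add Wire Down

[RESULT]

   0 1 2 3 4 5 6 7                          
0      [.]                  G               
        │                                   
1       ·                                   
                                            
2       ·                                   
        │                                   
3       B                   ·   ·           
                            │   │           
4       · ─ ·               ·   ·           
                                            
5       R       C                           
                                            
6               B   B                       
                                            
7                                           
Cursor: (0,1)                               
                                            
                                            
                                            
                                            
                                            


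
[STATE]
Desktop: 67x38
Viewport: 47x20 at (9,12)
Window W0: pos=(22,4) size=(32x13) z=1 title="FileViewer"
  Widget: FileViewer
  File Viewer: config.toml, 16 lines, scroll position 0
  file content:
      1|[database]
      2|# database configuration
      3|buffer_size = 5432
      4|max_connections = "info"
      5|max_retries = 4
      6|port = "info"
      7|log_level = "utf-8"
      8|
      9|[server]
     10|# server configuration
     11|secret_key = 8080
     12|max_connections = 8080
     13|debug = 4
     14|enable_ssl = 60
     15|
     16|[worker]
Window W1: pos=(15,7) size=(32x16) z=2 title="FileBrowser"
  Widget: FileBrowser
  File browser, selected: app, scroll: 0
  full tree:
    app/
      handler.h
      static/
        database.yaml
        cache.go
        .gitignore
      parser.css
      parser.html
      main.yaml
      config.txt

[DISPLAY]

      ┃    [+] static/               ┃     ░┃  
      ┃    parser.css                ┃     ░┃  
      ┃    parser.html               ┃     ░┃  
      ┃    main.yaml                 ┃     ▼┃  
      ┃    config.txt                ┃━━━━━━┛  
      ┃                              ┃         
      ┃                              ┃         
      ┃                              ┃         
      ┃                              ┃         
      ┃                              ┃         
      ┗━━━━━━━━━━━━━━━━━━━━━━━━━━━━━━┛         
                                               
                                               
                                               
                                               
                                               
                                               
                                               
                                               
                                               


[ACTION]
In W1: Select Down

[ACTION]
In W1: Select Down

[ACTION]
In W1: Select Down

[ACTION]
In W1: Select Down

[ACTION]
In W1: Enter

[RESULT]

      ┃    [+] static/               ┃     ░┃  
      ┃    parser.css                ┃     ░┃  
      ┃  > parser.html               ┃     ░┃  
      ┃    main.yaml                 ┃     ▼┃  
      ┃    config.txt                ┃━━━━━━┛  
      ┃                              ┃         
      ┃                              ┃         
      ┃                              ┃         
      ┃                              ┃         
      ┃                              ┃         
      ┗━━━━━━━━━━━━━━━━━━━━━━━━━━━━━━┛         
                                               
                                               
                                               
                                               
                                               
                                               
                                               
                                               
                                               


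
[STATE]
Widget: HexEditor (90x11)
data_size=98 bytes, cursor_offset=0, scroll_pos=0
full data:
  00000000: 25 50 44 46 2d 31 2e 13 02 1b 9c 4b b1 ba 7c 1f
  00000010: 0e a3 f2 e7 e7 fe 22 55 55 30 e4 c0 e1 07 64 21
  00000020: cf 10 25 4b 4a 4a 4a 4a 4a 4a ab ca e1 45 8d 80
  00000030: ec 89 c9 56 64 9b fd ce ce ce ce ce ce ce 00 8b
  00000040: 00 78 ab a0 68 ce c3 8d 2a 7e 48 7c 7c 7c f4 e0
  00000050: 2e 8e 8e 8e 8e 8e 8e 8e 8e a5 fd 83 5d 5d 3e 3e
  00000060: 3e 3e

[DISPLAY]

00000000  25 50 44 46 2d 31 2e 13  02 1b 9c 4b b1 ba 7c 1f  |%PDF-1.....K..|.|            
00000010  0e a3 f2 e7 e7 fe 22 55  55 30 e4 c0 e1 07 64 21  |......"UU0....d!|            
00000020  cf 10 25 4b 4a 4a 4a 4a  4a 4a ab ca e1 45 8d 80  |..%KJJJJJJ...E..|            
00000030  ec 89 c9 56 64 9b fd ce  ce ce ce ce ce ce 00 8b  |...Vd...........|            
00000040  00 78 ab a0 68 ce c3 8d  2a 7e 48 7c 7c 7c f4 e0  |.x..h...*~H|||..|            
00000050  2e 8e 8e 8e 8e 8e 8e 8e  8e a5 fd 83 5d 5d 3e 3e  |............]]>>|            
00000060  3e 3e                                             |>>              |            
                                                                                          
                                                                                          
                                                                                          
                                                                                          


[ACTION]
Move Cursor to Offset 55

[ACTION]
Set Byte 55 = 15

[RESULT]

00000000  25 50 44 46 2d 31 2e 13  02 1b 9c 4b b1 ba 7c 1f  |%PDF-1.....K..|.|            
00000010  0e a3 f2 e7 e7 fe 22 55  55 30 e4 c0 e1 07 64 21  |......"UU0....d!|            
00000020  cf 10 25 4b 4a 4a 4a 4a  4a 4a ab ca e1 45 8d 80  |..%KJJJJJJ...E..|            
00000030  ec 89 c9 56 64 9b fd 15  ce ce ce ce ce ce 00 8b  |...Vd...........|            
00000040  00 78 ab a0 68 ce c3 8d  2a 7e 48 7c 7c 7c f4 e0  |.x..h...*~H|||..|            
00000050  2e 8e 8e 8e 8e 8e 8e 8e  8e a5 fd 83 5d 5d 3e 3e  |............]]>>|            
00000060  3e 3e                                             |>>              |            
                                                                                          
                                                                                          
                                                                                          
                                                                                          


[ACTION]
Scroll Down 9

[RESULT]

00000060  3e 3e                                             |>>              |            
                                                                                          
                                                                                          
                                                                                          
                                                                                          
                                                                                          
                                                                                          
                                                                                          
                                                                                          
                                                                                          
                                                                                          


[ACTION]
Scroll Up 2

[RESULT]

00000040  00 78 ab a0 68 ce c3 8d  2a 7e 48 7c 7c 7c f4 e0  |.x..h...*~H|||..|            
00000050  2e 8e 8e 8e 8e 8e 8e 8e  8e a5 fd 83 5d 5d 3e 3e  |............]]>>|            
00000060  3e 3e                                             |>>              |            
                                                                                          
                                                                                          
                                                                                          
                                                                                          
                                                                                          
                                                                                          
                                                                                          
                                                                                          


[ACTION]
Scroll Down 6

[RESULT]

00000060  3e 3e                                             |>>              |            
                                                                                          
                                                                                          
                                                                                          
                                                                                          
                                                                                          
                                                                                          
                                                                                          
                                                                                          
                                                                                          
                                                                                          


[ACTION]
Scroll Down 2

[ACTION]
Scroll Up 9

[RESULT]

00000000  25 50 44 46 2d 31 2e 13  02 1b 9c 4b b1 ba 7c 1f  |%PDF-1.....K..|.|            
00000010  0e a3 f2 e7 e7 fe 22 55  55 30 e4 c0 e1 07 64 21  |......"UU0....d!|            
00000020  cf 10 25 4b 4a 4a 4a 4a  4a 4a ab ca e1 45 8d 80  |..%KJJJJJJ...E..|            
00000030  ec 89 c9 56 64 9b fd 15  ce ce ce ce ce ce 00 8b  |...Vd...........|            
00000040  00 78 ab a0 68 ce c3 8d  2a 7e 48 7c 7c 7c f4 e0  |.x..h...*~H|||..|            
00000050  2e 8e 8e 8e 8e 8e 8e 8e  8e a5 fd 83 5d 5d 3e 3e  |............]]>>|            
00000060  3e 3e                                             |>>              |            
                                                                                          
                                                                                          
                                                                                          
                                                                                          


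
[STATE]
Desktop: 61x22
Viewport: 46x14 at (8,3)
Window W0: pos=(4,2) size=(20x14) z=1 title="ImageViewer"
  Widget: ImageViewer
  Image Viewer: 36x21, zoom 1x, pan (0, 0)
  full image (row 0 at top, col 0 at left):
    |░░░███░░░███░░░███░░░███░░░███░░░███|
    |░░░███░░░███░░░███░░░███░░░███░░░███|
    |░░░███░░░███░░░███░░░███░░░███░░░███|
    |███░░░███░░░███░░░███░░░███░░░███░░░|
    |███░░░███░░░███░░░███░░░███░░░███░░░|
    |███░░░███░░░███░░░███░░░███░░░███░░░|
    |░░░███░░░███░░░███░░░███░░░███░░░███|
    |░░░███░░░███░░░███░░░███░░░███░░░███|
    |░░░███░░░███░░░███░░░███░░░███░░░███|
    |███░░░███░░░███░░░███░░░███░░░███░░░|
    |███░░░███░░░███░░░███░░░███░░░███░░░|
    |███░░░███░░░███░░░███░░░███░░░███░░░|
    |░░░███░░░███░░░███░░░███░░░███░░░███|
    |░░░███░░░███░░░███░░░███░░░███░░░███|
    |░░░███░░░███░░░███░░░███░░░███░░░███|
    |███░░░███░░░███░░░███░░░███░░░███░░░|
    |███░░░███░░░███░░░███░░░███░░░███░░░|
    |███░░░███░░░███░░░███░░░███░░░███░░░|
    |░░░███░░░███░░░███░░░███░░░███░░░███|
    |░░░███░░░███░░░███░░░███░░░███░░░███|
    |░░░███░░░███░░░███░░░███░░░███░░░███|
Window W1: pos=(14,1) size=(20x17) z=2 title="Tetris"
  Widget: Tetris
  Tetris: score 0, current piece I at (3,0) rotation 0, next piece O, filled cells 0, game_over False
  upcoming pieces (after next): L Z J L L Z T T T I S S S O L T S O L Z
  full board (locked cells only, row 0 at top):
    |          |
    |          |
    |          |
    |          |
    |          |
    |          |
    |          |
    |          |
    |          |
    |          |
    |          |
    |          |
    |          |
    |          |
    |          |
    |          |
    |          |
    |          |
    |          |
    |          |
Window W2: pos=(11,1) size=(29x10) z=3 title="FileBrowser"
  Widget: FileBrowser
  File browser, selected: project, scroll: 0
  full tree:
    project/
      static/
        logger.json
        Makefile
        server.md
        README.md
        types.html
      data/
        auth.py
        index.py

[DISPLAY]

age┠───────────────────────────┨              
───┃> [-] project/             ┃              
███┃    [+] static/            ┃              
███┃    [+] data/              ┃              
███┃                           ┃              
░░░┃                           ┃              
░░░┃                           ┃              
░░░┗━━━━━━━━━━━━━━━━━━━━━━━━━━━┛              
███░░░┃                  ┃                    
███░░░┃                  ┃                    
███░░░┃                  ┃                    
░░░███┃                  ┃                    
━━━━━━┃                  ┃                    
      ┃                  ┃                    


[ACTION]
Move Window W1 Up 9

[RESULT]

age┠───────────────────────────┨              
───┃> [-] project/             ┃              
███┃    [+] static/            ┃              
███┃    [+] data/              ┃              
███┃                           ┃              
░░░┃                           ┃              
░░░┃                           ┃              
░░░┗━━━━━━━━━━━━━━━━━━━━━━━━━━━┛              
███░░░┃                  ┃                    
███░░░┃                  ┃                    
███░░░┃                  ┃                    
░░░███┃                  ┃                    
━━━━━━┃                  ┃                    
      ┗━━━━━━━━━━━━━━━━━━┛                    


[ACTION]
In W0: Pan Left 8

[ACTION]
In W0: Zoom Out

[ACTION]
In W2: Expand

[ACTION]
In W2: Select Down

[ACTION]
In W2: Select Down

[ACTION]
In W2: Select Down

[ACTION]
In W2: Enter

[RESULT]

age┠───────────────────────────┨              
───┃  [-] project/             ┃              
███┃    [+] static/            ┃              
███┃  > [-] data/              ┃              
███┃      auth.py              ┃              
░░░┃      index.py             ┃              
░░░┃                           ┃              
░░░┗━━━━━━━━━━━━━━━━━━━━━━━━━━━┛              
███░░░┃                  ┃                    
███░░░┃                  ┃                    
███░░░┃                  ┃                    
░░░███┃                  ┃                    
━━━━━━┃                  ┃                    
      ┗━━━━━━━━━━━━━━━━━━┛                    


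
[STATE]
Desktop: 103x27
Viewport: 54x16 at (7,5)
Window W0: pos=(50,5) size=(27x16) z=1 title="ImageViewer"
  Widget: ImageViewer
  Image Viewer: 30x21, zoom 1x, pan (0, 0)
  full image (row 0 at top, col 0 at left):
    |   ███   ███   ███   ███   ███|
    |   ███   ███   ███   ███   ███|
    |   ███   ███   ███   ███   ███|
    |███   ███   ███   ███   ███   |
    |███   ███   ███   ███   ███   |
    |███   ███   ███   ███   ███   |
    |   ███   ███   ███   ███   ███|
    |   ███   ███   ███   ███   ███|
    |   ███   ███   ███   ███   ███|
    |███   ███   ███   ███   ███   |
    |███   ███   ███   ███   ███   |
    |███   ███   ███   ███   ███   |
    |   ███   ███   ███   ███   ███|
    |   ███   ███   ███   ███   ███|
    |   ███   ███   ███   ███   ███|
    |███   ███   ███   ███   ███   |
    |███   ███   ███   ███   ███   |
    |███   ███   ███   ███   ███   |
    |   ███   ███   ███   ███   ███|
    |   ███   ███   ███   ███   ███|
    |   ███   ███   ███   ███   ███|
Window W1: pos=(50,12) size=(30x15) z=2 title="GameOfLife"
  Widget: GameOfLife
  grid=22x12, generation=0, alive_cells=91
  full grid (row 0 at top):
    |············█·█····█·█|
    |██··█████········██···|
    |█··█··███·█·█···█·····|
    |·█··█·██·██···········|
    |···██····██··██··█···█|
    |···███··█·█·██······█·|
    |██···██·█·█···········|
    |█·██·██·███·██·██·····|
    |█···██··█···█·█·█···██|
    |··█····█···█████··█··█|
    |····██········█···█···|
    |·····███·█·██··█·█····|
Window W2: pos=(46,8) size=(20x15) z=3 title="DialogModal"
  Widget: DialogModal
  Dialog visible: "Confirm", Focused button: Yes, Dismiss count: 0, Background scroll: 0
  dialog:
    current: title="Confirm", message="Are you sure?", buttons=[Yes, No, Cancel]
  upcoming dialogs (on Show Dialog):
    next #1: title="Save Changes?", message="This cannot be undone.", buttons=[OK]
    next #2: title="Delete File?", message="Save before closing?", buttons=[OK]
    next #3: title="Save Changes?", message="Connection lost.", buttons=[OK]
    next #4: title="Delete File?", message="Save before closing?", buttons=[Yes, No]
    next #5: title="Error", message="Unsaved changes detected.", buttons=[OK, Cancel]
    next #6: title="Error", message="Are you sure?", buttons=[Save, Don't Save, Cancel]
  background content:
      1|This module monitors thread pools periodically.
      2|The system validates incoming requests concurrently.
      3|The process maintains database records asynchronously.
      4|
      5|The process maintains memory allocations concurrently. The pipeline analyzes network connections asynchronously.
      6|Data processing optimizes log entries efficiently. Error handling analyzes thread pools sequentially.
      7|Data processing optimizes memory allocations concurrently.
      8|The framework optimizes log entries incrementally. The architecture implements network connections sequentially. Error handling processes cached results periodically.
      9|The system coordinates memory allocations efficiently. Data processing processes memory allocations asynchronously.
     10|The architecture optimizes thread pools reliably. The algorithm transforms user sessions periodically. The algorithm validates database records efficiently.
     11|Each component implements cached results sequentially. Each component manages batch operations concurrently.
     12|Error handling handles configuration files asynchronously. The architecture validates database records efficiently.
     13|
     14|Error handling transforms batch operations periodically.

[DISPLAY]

                                           ┏━━━━━━━━━━
                                           ┃ ImageView
                                           ┠──────────
                                       ┏━━━━━━━━━━━━━━
                                       ┃ DialogModal  
                                       ┠──────────────
                                       ┃This module mo
                                       ┃The system val
                                       ┃The process ma
                                       ┃  ┌───────────
                                       ┃Th│  Confirm  
                                       ┃Da│Are you sur
                                       ┃Da│[Yes]  No  
                                       ┃Th└───────────
                                       ┃The system coo
                                       ┃The architectu


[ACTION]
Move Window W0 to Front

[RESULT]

                                           ┏━━━━━━━━━━
                                           ┃ ImageView
                                           ┠──────────
                                       ┏━━━┃   ███   █
                                       ┃ Di┃   ███   █
                                       ┠───┃   ███   █
                                       ┃Thi┃███   ███ 
                                       ┃The┃███   ███ 
                                       ┃The┃███   ███ 
                                       ┃  ┌┃   ███   █
                                       ┃Th│┃   ███   █
                                       ┃Da│┃   ███   █
                                       ┃Da│┃███   ███ 
                                       ┃Th└┃███   ███ 
                                       ┃The┃███   ███ 
                                       ┃The┗━━━━━━━━━━


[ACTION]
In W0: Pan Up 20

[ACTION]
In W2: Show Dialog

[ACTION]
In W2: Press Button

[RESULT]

                                           ┏━━━━━━━━━━
                                           ┃ ImageView
                                           ┠──────────
                                       ┏━━━┃   ███   █
                                       ┃ Di┃   ███   █
                                       ┠───┃   ███   █
                                       ┃Thi┃███   ███ 
                                       ┃The┃███   ███ 
                                       ┃The┃███   ███ 
                                       ┃   ┃   ███   █
                                       ┃The┃   ███   █
                                       ┃Dat┃   ███   █
                                       ┃Dat┃███   ███ 
                                       ┃The┃███   ███ 
                                       ┃The┃███   ███ 
                                       ┃The┗━━━━━━━━━━


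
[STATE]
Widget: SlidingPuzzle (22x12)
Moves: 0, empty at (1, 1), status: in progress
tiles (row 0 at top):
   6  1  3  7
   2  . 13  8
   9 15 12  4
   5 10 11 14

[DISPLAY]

┌────┬────┬────┬────┐ 
│  6 │  1 │  3 │  7 │ 
├────┼────┼────┼────┤ 
│  2 │    │ 13 │  8 │ 
├────┼────┼────┼────┤ 
│  9 │ 15 │ 12 │  4 │ 
├────┼────┼────┼────┤ 
│  5 │ 10 │ 11 │ 14 │ 
└────┴────┴────┴────┘ 
Moves: 0              
                      
                      


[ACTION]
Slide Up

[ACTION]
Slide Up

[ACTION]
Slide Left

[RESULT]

┌────┬────┬────┬────┐ 
│  6 │  1 │  3 │  7 │ 
├────┼────┼────┼────┤ 
│  2 │ 15 │ 13 │  8 │ 
├────┼────┼────┼────┤ 
│  9 │ 10 │ 12 │  4 │ 
├────┼────┼────┼────┤ 
│  5 │ 11 │    │ 14 │ 
└────┴────┴────┴────┘ 
Moves: 3              
                      
                      


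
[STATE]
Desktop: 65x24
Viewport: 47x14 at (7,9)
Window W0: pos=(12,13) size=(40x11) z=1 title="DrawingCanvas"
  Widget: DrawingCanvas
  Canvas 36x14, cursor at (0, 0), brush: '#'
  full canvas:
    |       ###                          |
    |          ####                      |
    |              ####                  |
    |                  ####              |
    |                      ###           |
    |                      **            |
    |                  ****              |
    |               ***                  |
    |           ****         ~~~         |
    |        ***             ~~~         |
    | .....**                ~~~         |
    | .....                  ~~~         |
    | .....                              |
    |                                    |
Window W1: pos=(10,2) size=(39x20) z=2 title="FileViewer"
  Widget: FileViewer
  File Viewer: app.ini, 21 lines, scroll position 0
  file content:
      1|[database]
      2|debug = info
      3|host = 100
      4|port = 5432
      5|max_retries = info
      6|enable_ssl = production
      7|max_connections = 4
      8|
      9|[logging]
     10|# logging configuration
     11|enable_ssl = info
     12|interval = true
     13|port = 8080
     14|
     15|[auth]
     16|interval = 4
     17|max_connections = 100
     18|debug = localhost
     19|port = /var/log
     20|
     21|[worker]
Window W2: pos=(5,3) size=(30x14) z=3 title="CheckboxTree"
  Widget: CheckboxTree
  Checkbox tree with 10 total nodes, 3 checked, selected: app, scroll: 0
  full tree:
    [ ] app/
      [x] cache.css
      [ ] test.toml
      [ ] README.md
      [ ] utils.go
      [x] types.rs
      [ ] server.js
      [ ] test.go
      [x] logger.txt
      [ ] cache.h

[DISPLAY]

  [ ] README.md            ┃            ░┃     
  [ ] utils.go             ┃            ░┃     
  [x] types.rs             ┃            ░┃     
  [ ] server.js            ┃            ░┃     
  [ ] test.go              ┃            ░┃━━┓  
  [x] logger.txt           ┃            ░┃  ┃  
  [ ] cache.h              ┃            ░┃──┨  
━━━━━━━━━━━━━━━━━━━━━━━━━━━┛            ░┃  ┃  
   ┃port = 8080                         ░┃  ┃  
   ┃                                    ░┃  ┃  
   ┃[auth]                              ░┃  ┃  
   ┃interval = 4                        ▼┃  ┃  
   ┗━━━━━━━━━━━━━━━━━━━━━━━━━━━━━━━━━━━━━┛  ┃  
     ┃                  ****                ┃  


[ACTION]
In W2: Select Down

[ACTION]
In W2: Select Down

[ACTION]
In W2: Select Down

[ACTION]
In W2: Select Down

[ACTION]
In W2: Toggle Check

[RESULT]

  [ ] README.md            ┃            ░┃     
  [x] utils.go             ┃            ░┃     
  [x] types.rs             ┃            ░┃     
  [ ] server.js            ┃            ░┃     
  [ ] test.go              ┃            ░┃━━┓  
  [x] logger.txt           ┃            ░┃  ┃  
  [ ] cache.h              ┃            ░┃──┨  
━━━━━━━━━━━━━━━━━━━━━━━━━━━┛            ░┃  ┃  
   ┃port = 8080                         ░┃  ┃  
   ┃                                    ░┃  ┃  
   ┃[auth]                              ░┃  ┃  
   ┃interval = 4                        ▼┃  ┃  
   ┗━━━━━━━━━━━━━━━━━━━━━━━━━━━━━━━━━━━━━┛  ┃  
     ┃                  ****                ┃  


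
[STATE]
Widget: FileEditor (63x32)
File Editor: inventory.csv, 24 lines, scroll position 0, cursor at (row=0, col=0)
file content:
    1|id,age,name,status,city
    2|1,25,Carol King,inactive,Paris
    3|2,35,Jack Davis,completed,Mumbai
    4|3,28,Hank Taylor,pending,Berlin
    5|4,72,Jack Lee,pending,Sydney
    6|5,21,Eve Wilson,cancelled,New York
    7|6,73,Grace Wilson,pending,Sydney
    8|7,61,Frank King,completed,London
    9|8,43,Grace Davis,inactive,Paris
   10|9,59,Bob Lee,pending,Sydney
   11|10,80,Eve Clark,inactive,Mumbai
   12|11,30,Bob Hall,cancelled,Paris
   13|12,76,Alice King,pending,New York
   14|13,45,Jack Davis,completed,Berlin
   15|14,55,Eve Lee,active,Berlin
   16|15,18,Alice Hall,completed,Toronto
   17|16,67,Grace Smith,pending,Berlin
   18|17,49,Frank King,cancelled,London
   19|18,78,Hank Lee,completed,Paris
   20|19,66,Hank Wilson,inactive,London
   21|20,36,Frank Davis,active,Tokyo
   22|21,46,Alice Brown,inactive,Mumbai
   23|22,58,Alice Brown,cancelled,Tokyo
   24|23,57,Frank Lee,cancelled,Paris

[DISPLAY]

█d,age,name,status,city                                       ▲
1,25,Carol King,inactive,Paris                                █
2,35,Jack Davis,completed,Mumbai                              ░
3,28,Hank Taylor,pending,Berlin                               ░
4,72,Jack Lee,pending,Sydney                                  ░
5,21,Eve Wilson,cancelled,New York                            ░
6,73,Grace Wilson,pending,Sydney                              ░
7,61,Frank King,completed,London                              ░
8,43,Grace Davis,inactive,Paris                               ░
9,59,Bob Lee,pending,Sydney                                   ░
10,80,Eve Clark,inactive,Mumbai                               ░
11,30,Bob Hall,cancelled,Paris                                ░
12,76,Alice King,pending,New York                             ░
13,45,Jack Davis,completed,Berlin                             ░
14,55,Eve Lee,active,Berlin                                   ░
15,18,Alice Hall,completed,Toronto                            ░
16,67,Grace Smith,pending,Berlin                              ░
17,49,Frank King,cancelled,London                             ░
18,78,Hank Lee,completed,Paris                                ░
19,66,Hank Wilson,inactive,London                             ░
20,36,Frank Davis,active,Tokyo                                ░
21,46,Alice Brown,inactive,Mumbai                             ░
22,58,Alice Brown,cancelled,Tokyo                             ░
23,57,Frank Lee,cancelled,Paris                               ░
                                                              ░
                                                              ░
                                                              ░
                                                              ░
                                                              ░
                                                              ░
                                                              ░
                                                              ▼


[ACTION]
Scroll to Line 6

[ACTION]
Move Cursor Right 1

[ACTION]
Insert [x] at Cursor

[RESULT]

ix█,age,name,status,city                                      ▲
1,25,Carol King,inactive,Paris                                █
2,35,Jack Davis,completed,Mumbai                              ░
3,28,Hank Taylor,pending,Berlin                               ░
4,72,Jack Lee,pending,Sydney                                  ░
5,21,Eve Wilson,cancelled,New York                            ░
6,73,Grace Wilson,pending,Sydney                              ░
7,61,Frank King,completed,London                              ░
8,43,Grace Davis,inactive,Paris                               ░
9,59,Bob Lee,pending,Sydney                                   ░
10,80,Eve Clark,inactive,Mumbai                               ░
11,30,Bob Hall,cancelled,Paris                                ░
12,76,Alice King,pending,New York                             ░
13,45,Jack Davis,completed,Berlin                             ░
14,55,Eve Lee,active,Berlin                                   ░
15,18,Alice Hall,completed,Toronto                            ░
16,67,Grace Smith,pending,Berlin                              ░
17,49,Frank King,cancelled,London                             ░
18,78,Hank Lee,completed,Paris                                ░
19,66,Hank Wilson,inactive,London                             ░
20,36,Frank Davis,active,Tokyo                                ░
21,46,Alice Brown,inactive,Mumbai                             ░
22,58,Alice Brown,cancelled,Tokyo                             ░
23,57,Frank Lee,cancelled,Paris                               ░
                                                              ░
                                                              ░
                                                              ░
                                                              ░
                                                              ░
                                                              ░
                                                              ░
                                                              ▼


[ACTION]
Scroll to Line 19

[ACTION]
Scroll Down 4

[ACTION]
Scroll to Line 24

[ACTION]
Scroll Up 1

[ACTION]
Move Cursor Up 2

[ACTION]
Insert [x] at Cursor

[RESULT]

ixx█,age,name,status,city                                     ▲
1,25,Carol King,inactive,Paris                                █
2,35,Jack Davis,completed,Mumbai                              ░
3,28,Hank Taylor,pending,Berlin                               ░
4,72,Jack Lee,pending,Sydney                                  ░
5,21,Eve Wilson,cancelled,New York                            ░
6,73,Grace Wilson,pending,Sydney                              ░
7,61,Frank King,completed,London                              ░
8,43,Grace Davis,inactive,Paris                               ░
9,59,Bob Lee,pending,Sydney                                   ░
10,80,Eve Clark,inactive,Mumbai                               ░
11,30,Bob Hall,cancelled,Paris                                ░
12,76,Alice King,pending,New York                             ░
13,45,Jack Davis,completed,Berlin                             ░
14,55,Eve Lee,active,Berlin                                   ░
15,18,Alice Hall,completed,Toronto                            ░
16,67,Grace Smith,pending,Berlin                              ░
17,49,Frank King,cancelled,London                             ░
18,78,Hank Lee,completed,Paris                                ░
19,66,Hank Wilson,inactive,London                             ░
20,36,Frank Davis,active,Tokyo                                ░
21,46,Alice Brown,inactive,Mumbai                             ░
22,58,Alice Brown,cancelled,Tokyo                             ░
23,57,Frank Lee,cancelled,Paris                               ░
                                                              ░
                                                              ░
                                                              ░
                                                              ░
                                                              ░
                                                              ░
                                                              ░
                                                              ▼
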